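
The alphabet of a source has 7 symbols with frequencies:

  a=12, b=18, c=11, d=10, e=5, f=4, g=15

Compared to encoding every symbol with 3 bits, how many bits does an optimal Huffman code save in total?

Fixed-length: 3 bits × 75 symbols = 225 bits.
Huffman merges:
f(4) + e(5) → 9
9 + d(10) → 19
c(11) + a(12) → 23
g(15) + b(18) → 33
19 + 23 → 42
33 + 42 → 75
Huffman total = 9 + 19 + 23 + 33 + 42 + 75 = 201 bits.
Saving = 225 − 201 = 24 bits.

24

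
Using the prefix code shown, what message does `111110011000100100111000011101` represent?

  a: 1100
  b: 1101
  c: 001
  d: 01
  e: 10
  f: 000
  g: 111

Read left to right; each codeword is recognised as soon as it completes (prefix code):
  111→g | 1100→a | 1100→a | 01→d | 001→c | 001→c | 1100→a | 001→c | 1101→b
Decoded message: gaadccacb

gaadccacb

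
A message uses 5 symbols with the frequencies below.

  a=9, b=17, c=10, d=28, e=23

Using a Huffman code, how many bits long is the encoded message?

193

Greedily combine the two least-frequent nodes:
combine a(9), c(10) → 19
combine b(17), 19 → 36
combine e(23), d(28) → 51
combine 36, 51 → 87
The encoded length is the sum of every internal node's weight: 19 + 36 + 51 + 87 = 193 bits.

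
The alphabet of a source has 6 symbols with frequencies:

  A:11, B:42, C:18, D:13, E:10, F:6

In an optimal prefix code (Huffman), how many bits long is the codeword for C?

Repeatedly merge the two smallest:
combine F(6), E(10) → 16
combine A(11), D(13) → 24
combine 16, C(18) → 34
combine 24, 34 → 58
combine B(42), 58 → 100
The subtree containing C is merged 3 times, so code length = 3.

3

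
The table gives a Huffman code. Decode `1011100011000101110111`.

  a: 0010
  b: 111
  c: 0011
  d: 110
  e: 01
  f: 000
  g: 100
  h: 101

hdcfhdb

Read left to right; each codeword is recognised as soon as it completes (prefix code):
  101→h | 110→d | 0011→c | 000→f | 101→h | 110→d | 111→b
Decoded message: hdcfhdb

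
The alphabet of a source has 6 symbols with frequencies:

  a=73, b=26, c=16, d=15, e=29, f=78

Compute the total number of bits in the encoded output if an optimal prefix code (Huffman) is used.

Merge the two smallest weights repeatedly:
d(15) + c(16) → 31
b(26) + e(29) → 55
31 + 55 → 86
a(73) + f(78) → 151
86 + 151 → 237
Each symbol's bit-cost is frequency × depth; summing gives 560 bits (equivalently 31 + 55 + 86 + 151 + 237).

560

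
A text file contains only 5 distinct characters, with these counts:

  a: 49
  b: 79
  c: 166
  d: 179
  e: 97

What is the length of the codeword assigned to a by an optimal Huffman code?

Repeatedly merge the two smallest:
a(49) + b(79) → 128
e(97) + 128 → 225
c(166) + d(179) → 345
225 + 345 → 570
a sits 3 levels below the root, so its codeword is 3 bits.

3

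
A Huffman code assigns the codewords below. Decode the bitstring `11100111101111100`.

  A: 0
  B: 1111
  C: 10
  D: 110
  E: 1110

EABABCA

Read left to right; each codeword is recognised as soon as it completes (prefix code):
  1110→E | 0→A | 1111→B | 0→A | 1111→B | 10→C | 0→A
Decoded message: EABABCA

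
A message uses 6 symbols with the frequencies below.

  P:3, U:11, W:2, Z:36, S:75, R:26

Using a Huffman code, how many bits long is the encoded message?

Merge the two smallest weights repeatedly:
merge W(2) and P(3): 5
merge 5 and U(11): 16
merge 16 and R(26): 42
merge Z(36) and 42: 78
merge S(75) and 78: 153
Each symbol's bit-cost is frequency × depth; summing gives 294 bits (equivalently 5 + 16 + 42 + 78 + 153).

294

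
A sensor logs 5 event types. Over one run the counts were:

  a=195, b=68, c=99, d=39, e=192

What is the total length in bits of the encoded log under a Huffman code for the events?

Build the Huffman tree bottom-up:
d(39) + b(68) → 107
c(99) + 107 → 206
e(192) + a(195) → 387
206 + 387 → 593
The encoded length is the sum of every internal node's weight: 107 + 206 + 387 + 593 = 1293 bits.

1293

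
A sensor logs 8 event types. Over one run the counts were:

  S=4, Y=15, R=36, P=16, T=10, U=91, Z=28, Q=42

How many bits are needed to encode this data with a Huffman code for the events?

631

Greedily combine the two least-frequent nodes:
merge S(4) and T(10): 14
merge 14 and Y(15): 29
merge P(16) and Z(28): 44
merge 29 and R(36): 65
merge Q(42) and 44: 86
merge 65 and 86: 151
merge U(91) and 151: 242
Total encoded bits = sum of merged weights = 14 + 29 + 44 + 65 + 86 + 151 + 242 = 631.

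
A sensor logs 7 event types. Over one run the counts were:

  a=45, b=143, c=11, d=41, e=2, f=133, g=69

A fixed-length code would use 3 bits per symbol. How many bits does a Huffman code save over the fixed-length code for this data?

278

Fixed-length: 3 bits × 444 symbols = 1332 bits.
Huffman merges:
e(2) + c(11) → 13
13 + d(41) → 54
a(45) + 54 → 99
g(69) + 99 → 168
f(133) + b(143) → 276
168 + 276 → 444
Huffman total = 13 + 54 + 99 + 168 + 276 + 444 = 1054 bits.
Saving = 1332 − 1054 = 278 bits.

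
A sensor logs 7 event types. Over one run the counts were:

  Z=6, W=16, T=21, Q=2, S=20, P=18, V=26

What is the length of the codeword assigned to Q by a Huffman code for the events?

Build the tree from the bottom:
combine Q(2), Z(6) → 8
combine 8, W(16) → 24
combine P(18), S(20) → 38
combine T(21), 24 → 45
combine V(26), 38 → 64
combine 45, 64 → 109
Q's leaf is at depth 4, giving a 4-bit codeword.

4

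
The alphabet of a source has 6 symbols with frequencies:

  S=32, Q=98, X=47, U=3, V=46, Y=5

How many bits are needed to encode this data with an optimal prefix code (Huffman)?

Merge the two smallest weights repeatedly:
combine U(3), Y(5) → 8
combine 8, S(32) → 40
combine 40, V(46) → 86
combine X(47), 86 → 133
combine Q(98), 133 → 231
Each symbol's bit-cost is frequency × depth; summing gives 498 bits (equivalently 8 + 40 + 86 + 133 + 231).

498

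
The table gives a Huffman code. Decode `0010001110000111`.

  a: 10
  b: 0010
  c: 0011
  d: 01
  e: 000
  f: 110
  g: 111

bcaeg

Read left to right; each codeword is recognised as soon as it completes (prefix code):
  0010→b | 0011→c | 10→a | 000→e | 111→g
Decoded message: bcaeg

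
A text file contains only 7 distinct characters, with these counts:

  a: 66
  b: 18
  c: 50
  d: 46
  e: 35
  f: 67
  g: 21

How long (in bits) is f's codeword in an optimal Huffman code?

Huffman merges, smallest pair first:
combine b(18), g(21) → 39
combine e(35), 39 → 74
combine d(46), c(50) → 96
combine a(66), f(67) → 133
combine 74, 96 → 170
combine 133, 170 → 303
f sits 2 levels below the root, so its codeword is 2 bits.

2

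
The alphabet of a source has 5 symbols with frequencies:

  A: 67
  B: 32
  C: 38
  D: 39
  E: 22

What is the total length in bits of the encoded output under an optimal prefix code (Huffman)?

450

Merge the two smallest weights repeatedly:
merge E(22) and B(32): 54
merge C(38) and D(39): 77
merge 54 and A(67): 121
merge 77 and 121: 198
Each symbol's bit-cost is frequency × depth; summing gives 450 bits (equivalently 54 + 77 + 121 + 198).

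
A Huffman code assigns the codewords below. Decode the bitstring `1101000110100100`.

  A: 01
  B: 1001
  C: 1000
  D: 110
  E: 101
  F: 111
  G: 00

DCDBG

Read left to right; each codeword is recognised as soon as it completes (prefix code):
  110→D | 1000→C | 110→D | 1001→B | 00→G
Decoded message: DCDBG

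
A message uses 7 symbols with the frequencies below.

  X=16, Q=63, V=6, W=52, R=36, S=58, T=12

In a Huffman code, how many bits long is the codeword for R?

3

Build the tree from the bottom:
V(6) + T(12) → 18
X(16) + 18 → 34
34 + R(36) → 70
W(52) + S(58) → 110
Q(63) + 70 → 133
110 + 133 → 243
R sits 3 levels below the root, so its codeword is 3 bits.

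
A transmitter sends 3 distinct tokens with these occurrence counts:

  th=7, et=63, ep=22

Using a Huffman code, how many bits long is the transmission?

121

Greedily combine the two least-frequent nodes:
combine th(7), ep(22) → 29
combine 29, et(63) → 92
Each symbol's bit-cost is frequency × depth; summing gives 121 bits (equivalently 29 + 92).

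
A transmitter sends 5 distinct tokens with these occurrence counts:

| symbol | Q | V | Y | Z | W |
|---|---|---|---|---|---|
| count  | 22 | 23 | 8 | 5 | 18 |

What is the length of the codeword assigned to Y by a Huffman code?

3

Huffman merges, smallest pair first:
merge Z(5) and Y(8): 13
merge 13 and W(18): 31
merge Q(22) and V(23): 45
merge 31 and 45: 76
Y sits 3 levels below the root, so its codeword is 3 bits.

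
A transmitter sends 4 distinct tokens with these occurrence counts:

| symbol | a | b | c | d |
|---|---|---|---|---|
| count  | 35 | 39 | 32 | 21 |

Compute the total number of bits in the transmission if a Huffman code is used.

254

Merge the two smallest weights repeatedly:
combine d(21), c(32) → 53
combine a(35), b(39) → 74
combine 53, 74 → 127
The encoded length is the sum of every internal node's weight: 53 + 74 + 127 = 254 bits.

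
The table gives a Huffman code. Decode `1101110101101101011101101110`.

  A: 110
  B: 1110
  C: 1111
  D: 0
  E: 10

Read left to right; each codeword is recognised as soon as it completes (prefix code):
  110→A | 1110→B | 10→E | 110→A | 110→A | 10→E | 1110→B | 110→A | 1110→B
Decoded message: ABEAAEBAB

ABEAAEBAB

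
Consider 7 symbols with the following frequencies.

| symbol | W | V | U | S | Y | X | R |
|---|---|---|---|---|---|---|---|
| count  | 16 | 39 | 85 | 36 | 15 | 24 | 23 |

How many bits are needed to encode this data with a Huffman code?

Merge the two smallest weights repeatedly:
Y(15) + W(16) → 31
R(23) + X(24) → 47
31 + S(36) → 67
V(39) + 47 → 86
67 + U(85) → 152
86 + 152 → 238
The encoded length is the sum of every internal node's weight: 31 + 47 + 67 + 86 + 152 + 238 = 621 bits.

621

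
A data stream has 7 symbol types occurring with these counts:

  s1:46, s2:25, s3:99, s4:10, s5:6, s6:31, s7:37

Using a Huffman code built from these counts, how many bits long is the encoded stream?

621

Merge the two smallest weights repeatedly:
combine s5(6), s4(10) → 16
combine 16, s2(25) → 41
combine s6(31), s7(37) → 68
combine 41, s1(46) → 87
combine 68, 87 → 155
combine s3(99), 155 → 254
Total encoded bits = sum of merged weights = 16 + 41 + 68 + 87 + 155 + 254 = 621.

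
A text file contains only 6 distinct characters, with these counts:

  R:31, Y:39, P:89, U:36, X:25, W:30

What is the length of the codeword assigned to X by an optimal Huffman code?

3

Repeatedly merge the two smallest:
X(25) + W(30) → 55
R(31) + U(36) → 67
Y(39) + 55 → 94
67 + P(89) → 156
94 + 156 → 250
X's leaf is at depth 3, giving a 3-bit codeword.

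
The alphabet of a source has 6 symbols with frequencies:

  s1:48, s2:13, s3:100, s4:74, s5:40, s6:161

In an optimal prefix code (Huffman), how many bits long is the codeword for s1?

3

Huffman merges, smallest pair first:
combine s2(13), s5(40) → 53
combine s1(48), 53 → 101
combine s4(74), s3(100) → 174
combine 101, s6(161) → 262
combine 174, 262 → 436
s1's leaf is at depth 3, giving a 3-bit codeword.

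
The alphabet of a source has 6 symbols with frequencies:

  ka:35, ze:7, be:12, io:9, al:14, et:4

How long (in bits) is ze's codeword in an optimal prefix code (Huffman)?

Huffman merges, smallest pair first:
merge et(4) and ze(7): 11
merge io(9) and 11: 20
merge be(12) and al(14): 26
merge 20 and 26: 46
merge ka(35) and 46: 81
ze's leaf is at depth 4, giving a 4-bit codeword.

4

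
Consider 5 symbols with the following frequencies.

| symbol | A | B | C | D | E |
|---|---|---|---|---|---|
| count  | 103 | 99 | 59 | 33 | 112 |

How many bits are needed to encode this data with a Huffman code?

Merge the two smallest weights repeatedly:
merge D(33) and C(59): 92
merge 92 and B(99): 191
merge A(103) and E(112): 215
merge 191 and 215: 406
The encoded length is the sum of every internal node's weight: 92 + 191 + 215 + 406 = 904 bits.

904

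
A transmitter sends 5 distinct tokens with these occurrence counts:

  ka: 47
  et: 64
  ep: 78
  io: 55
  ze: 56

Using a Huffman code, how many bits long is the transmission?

702

Greedily combine the two least-frequent nodes:
combine ka(47), io(55) → 102
combine ze(56), et(64) → 120
combine ep(78), 102 → 180
combine 120, 180 → 300
Total encoded bits = sum of merged weights = 102 + 120 + 180 + 300 = 702.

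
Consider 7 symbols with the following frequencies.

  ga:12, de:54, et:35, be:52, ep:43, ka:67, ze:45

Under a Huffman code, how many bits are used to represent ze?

Repeatedly merge the two smallest:
ga(12) + et(35) → 47
ep(43) + ze(45) → 88
47 + be(52) → 99
de(54) + ka(67) → 121
88 + 99 → 187
121 + 187 → 308
ze's leaf is at depth 3, giving a 3-bit codeword.

3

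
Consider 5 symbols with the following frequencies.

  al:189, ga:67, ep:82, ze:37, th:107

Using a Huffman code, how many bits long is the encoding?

1065

Merge the two smallest weights repeatedly:
merge ze(37) and ga(67): 104
merge ep(82) and 104: 186
merge th(107) and 186: 293
merge al(189) and 293: 482
The encoded length is the sum of every internal node's weight: 104 + 186 + 293 + 482 = 1065 bits.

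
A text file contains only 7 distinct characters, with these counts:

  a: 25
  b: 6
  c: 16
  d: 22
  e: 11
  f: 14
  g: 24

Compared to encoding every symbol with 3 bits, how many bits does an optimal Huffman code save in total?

Fixed-length: 3 bits × 118 symbols = 354 bits.
Huffman merges:
combine b(6), e(11) → 17
combine f(14), c(16) → 30
combine 17, d(22) → 39
combine g(24), a(25) → 49
combine 30, 39 → 69
combine 49, 69 → 118
Huffman total = 17 + 30 + 39 + 49 + 69 + 118 = 322 bits.
Saving = 354 − 322 = 32 bits.

32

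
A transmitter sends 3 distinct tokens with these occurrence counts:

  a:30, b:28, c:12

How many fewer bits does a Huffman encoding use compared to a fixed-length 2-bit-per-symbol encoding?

30

Fixed-length: 2 bits × 70 symbols = 140 bits.
Huffman merges:
c(12) + b(28) → 40
a(30) + 40 → 70
Huffman total = 40 + 70 = 110 bits.
Saving = 140 − 110 = 30 bits.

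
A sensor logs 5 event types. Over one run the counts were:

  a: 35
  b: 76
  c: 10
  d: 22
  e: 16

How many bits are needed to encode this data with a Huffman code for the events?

Build the Huffman tree bottom-up:
merge c(10) and e(16): 26
merge d(22) and 26: 48
merge a(35) and 48: 83
merge b(76) and 83: 159
The encoded length is the sum of every internal node's weight: 26 + 48 + 83 + 159 = 316 bits.

316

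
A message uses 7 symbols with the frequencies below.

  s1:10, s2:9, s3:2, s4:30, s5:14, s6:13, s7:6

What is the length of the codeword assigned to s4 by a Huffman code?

2

Repeatedly merge the two smallest:
combine s3(2), s7(6) → 8
combine 8, s2(9) → 17
combine s1(10), s6(13) → 23
combine s5(14), 17 → 31
combine 23, s4(30) → 53
combine 31, 53 → 84
s4 sits 2 levels below the root, so its codeword is 2 bits.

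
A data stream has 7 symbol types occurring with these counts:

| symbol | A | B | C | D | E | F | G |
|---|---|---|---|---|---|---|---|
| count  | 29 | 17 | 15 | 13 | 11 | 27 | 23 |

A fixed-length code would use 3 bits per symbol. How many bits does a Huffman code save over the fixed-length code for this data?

Fixed-length: 3 bits × 135 symbols = 405 bits.
Huffman merges:
E(11) + D(13) → 24
C(15) + B(17) → 32
G(23) + 24 → 47
F(27) + A(29) → 56
32 + 47 → 79
56 + 79 → 135
Huffman total = 24 + 32 + 47 + 56 + 79 + 135 = 373 bits.
Saving = 405 − 373 = 32 bits.

32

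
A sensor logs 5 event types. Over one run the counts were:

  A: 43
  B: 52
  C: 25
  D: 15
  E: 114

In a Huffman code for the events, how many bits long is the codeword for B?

2

Huffman merges, smallest pair first:
merge D(15) and C(25): 40
merge 40 and A(43): 83
merge B(52) and 83: 135
merge E(114) and 135: 249
B's leaf is at depth 2, giving a 2-bit codeword.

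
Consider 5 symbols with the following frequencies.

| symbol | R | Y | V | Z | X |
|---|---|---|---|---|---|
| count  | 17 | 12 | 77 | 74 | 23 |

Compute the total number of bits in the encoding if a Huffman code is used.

410

Greedily combine the two least-frequent nodes:
Y(12) + R(17) → 29
X(23) + 29 → 52
52 + Z(74) → 126
V(77) + 126 → 203
Total encoded bits = sum of merged weights = 29 + 52 + 126 + 203 = 410.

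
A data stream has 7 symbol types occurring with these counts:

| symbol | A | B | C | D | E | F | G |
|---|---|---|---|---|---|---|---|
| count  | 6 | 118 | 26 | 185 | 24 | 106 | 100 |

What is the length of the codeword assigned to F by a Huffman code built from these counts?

2

Repeatedly merge the two smallest:
A(6) + E(24) → 30
C(26) + 30 → 56
56 + G(100) → 156
F(106) + B(118) → 224
156 + D(185) → 341
224 + 341 → 565
F sits 2 levels below the root, so its codeword is 2 bits.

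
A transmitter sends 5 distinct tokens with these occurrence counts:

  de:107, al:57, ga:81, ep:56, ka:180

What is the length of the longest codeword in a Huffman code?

3

Merge the two lowest-weight nodes at each step:
ep(56) + al(57) → 113
ga(81) + de(107) → 188
113 + ka(180) → 293
188 + 293 → 481
The rarest symbols sit at the bottom; the longest codeword is 3 bits.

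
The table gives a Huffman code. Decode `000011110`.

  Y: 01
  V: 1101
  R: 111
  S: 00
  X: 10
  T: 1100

SSRX

Read left to right; each codeword is recognised as soon as it completes (prefix code):
  00→S | 00→S | 111→R | 10→X
Decoded message: SSRX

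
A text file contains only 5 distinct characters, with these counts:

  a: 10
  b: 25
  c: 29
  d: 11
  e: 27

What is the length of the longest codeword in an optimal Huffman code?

Merge the two lowest-weight nodes at each step:
merge a(10) and d(11): 21
merge 21 and b(25): 46
merge e(27) and c(29): 56
merge 46 and 56: 102
The rarest symbols sit at the bottom; the longest codeword is 3 bits.

3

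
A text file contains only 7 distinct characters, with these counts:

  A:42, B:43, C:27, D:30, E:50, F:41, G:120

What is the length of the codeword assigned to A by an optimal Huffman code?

3

Repeatedly merge the two smallest:
C(27) + D(30) → 57
F(41) + A(42) → 83
B(43) + E(50) → 93
57 + 83 → 140
93 + G(120) → 213
140 + 213 → 353
A's leaf is at depth 3, giving a 3-bit codeword.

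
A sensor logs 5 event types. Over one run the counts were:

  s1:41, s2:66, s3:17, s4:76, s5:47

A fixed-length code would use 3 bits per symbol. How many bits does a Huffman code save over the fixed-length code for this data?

Fixed-length: 3 bits × 247 symbols = 741 bits.
Huffman merges:
s3(17) + s1(41) → 58
s5(47) + 58 → 105
s2(66) + s4(76) → 142
105 + 142 → 247
Huffman total = 58 + 105 + 142 + 247 = 552 bits.
Saving = 741 − 552 = 189 bits.

189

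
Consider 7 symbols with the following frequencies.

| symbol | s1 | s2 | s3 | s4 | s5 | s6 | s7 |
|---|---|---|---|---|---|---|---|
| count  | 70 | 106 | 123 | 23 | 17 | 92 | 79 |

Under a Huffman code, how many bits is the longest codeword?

Merge the two lowest-weight nodes at each step:
s5(17) + s4(23) → 40
40 + s1(70) → 110
s7(79) + s6(92) → 171
s2(106) + 110 → 216
s3(123) + 171 → 294
216 + 294 → 510
The rarest symbols sit at the bottom; the longest codeword is 4 bits.

4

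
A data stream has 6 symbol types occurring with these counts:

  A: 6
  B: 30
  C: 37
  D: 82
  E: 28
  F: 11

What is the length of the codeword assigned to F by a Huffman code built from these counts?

Build the tree from the bottom:
combine A(6), F(11) → 17
combine 17, E(28) → 45
combine B(30), C(37) → 67
combine 45, 67 → 112
combine D(82), 112 → 194
The subtree containing F is merged 4 times, so code length = 4.

4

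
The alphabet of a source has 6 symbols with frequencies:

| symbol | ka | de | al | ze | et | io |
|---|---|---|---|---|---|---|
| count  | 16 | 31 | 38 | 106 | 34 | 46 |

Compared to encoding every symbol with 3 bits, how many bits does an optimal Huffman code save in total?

165

Fixed-length: 3 bits × 271 symbols = 813 bits.
Huffman merges:
combine ka(16), de(31) → 47
combine et(34), al(38) → 72
combine io(46), 47 → 93
combine 72, 93 → 165
combine ze(106), 165 → 271
Huffman total = 47 + 72 + 93 + 165 + 271 = 648 bits.
Saving = 813 − 648 = 165 bits.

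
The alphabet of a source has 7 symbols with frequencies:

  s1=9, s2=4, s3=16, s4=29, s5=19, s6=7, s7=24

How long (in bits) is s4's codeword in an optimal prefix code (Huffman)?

2

Repeatedly merge the two smallest:
combine s2(4), s6(7) → 11
combine s1(9), 11 → 20
combine s3(16), s5(19) → 35
combine 20, s7(24) → 44
combine s4(29), 35 → 64
combine 44, 64 → 108
s4 sits 2 levels below the root, so its codeword is 2 bits.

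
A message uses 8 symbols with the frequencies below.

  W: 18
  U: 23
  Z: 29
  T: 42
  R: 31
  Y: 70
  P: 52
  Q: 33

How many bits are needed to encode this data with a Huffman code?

865

Merge the two smallest weights repeatedly:
combine W(18), U(23) → 41
combine Z(29), R(31) → 60
combine Q(33), 41 → 74
combine T(42), P(52) → 94
combine 60, Y(70) → 130
combine 74, 94 → 168
combine 130, 168 → 298
Total encoded bits = sum of merged weights = 41 + 60 + 74 + 94 + 130 + 168 + 298 = 865.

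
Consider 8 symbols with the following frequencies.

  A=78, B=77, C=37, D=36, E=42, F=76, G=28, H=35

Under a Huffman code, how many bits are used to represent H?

4

Repeatedly merge the two smallest:
G(28) + H(35) → 63
D(36) + C(37) → 73
E(42) + 63 → 105
73 + F(76) → 149
B(77) + A(78) → 155
105 + 149 → 254
155 + 254 → 409
H's leaf is at depth 4, giving a 4-bit codeword.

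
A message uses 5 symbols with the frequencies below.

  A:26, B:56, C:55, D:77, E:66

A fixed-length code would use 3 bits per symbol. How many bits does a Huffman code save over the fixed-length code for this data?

199

Fixed-length: 3 bits × 280 symbols = 840 bits.
Huffman merges:
combine A(26), C(55) → 81
combine B(56), E(66) → 122
combine D(77), 81 → 158
combine 122, 158 → 280
Huffman total = 81 + 122 + 158 + 280 = 641 bits.
Saving = 840 − 641 = 199 bits.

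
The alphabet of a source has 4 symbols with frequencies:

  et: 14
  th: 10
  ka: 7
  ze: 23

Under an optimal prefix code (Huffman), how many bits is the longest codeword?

Merge the two lowest-weight nodes at each step:
ka(7) + th(10) → 17
et(14) + 17 → 31
ze(23) + 31 → 54
Maximum depth reached is 3.

3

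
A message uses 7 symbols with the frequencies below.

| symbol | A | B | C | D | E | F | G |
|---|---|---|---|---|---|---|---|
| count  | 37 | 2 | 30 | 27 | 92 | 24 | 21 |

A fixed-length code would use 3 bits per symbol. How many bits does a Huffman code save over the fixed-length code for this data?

Fixed-length: 3 bits × 233 symbols = 699 bits.
Huffman merges:
B(2) + G(21) → 23
23 + F(24) → 47
D(27) + C(30) → 57
A(37) + 47 → 84
57 + 84 → 141
E(92) + 141 → 233
Huffman total = 23 + 47 + 57 + 84 + 141 + 233 = 585 bits.
Saving = 699 − 585 = 114 bits.

114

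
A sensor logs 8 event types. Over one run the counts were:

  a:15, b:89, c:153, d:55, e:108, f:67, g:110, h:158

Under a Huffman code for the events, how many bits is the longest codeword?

5

Merge the two lowest-weight nodes at each step:
combine a(15), d(55) → 70
combine f(67), 70 → 137
combine b(89), e(108) → 197
combine g(110), 137 → 247
combine c(153), h(158) → 311
combine 197, 247 → 444
combine 311, 444 → 755
The rarest symbols sit at the bottom; the longest codeword is 5 bits.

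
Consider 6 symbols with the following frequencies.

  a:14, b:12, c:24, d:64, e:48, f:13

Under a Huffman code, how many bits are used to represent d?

Repeatedly merge the two smallest:
merge b(12) and f(13): 25
merge a(14) and c(24): 38
merge 25 and 38: 63
merge e(48) and 63: 111
merge d(64) and 111: 175
d is merged only at the final step, so code length = 1.

1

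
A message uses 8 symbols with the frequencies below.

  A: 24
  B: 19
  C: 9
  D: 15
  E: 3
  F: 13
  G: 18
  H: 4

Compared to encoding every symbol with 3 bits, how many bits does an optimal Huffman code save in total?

Fixed-length: 3 bits × 105 symbols = 315 bits.
Huffman merges:
merge E(3) and H(4): 7
merge 7 and C(9): 16
merge F(13) and D(15): 28
merge 16 and G(18): 34
merge B(19) and A(24): 43
merge 28 and 34: 62
merge 43 and 62: 105
Huffman total = 7 + 16 + 28 + 34 + 43 + 62 + 105 = 295 bits.
Saving = 315 − 295 = 20 bits.

20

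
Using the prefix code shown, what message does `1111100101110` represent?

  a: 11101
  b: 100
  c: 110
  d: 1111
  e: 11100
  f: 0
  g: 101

dbgc

Read left to right; each codeword is recognised as soon as it completes (prefix code):
  1111→d | 100→b | 101→g | 110→c
Decoded message: dbgc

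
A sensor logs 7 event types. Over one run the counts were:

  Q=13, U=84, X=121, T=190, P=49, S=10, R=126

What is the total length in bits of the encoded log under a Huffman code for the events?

Merge the two smallest weights repeatedly:
S(10) + Q(13) → 23
23 + P(49) → 72
72 + U(84) → 156
X(121) + R(126) → 247
156 + T(190) → 346
247 + 346 → 593
Each symbol's bit-cost is frequency × depth; summing gives 1437 bits (equivalently 23 + 72 + 156 + 247 + 346 + 593).

1437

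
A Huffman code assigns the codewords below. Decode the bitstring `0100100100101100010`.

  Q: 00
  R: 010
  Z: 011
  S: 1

Read left to right; each codeword is recognised as soon as it completes (prefix code):
  010→R | 010→R | 010→R | 010→R | 1→S | 1→S | 00→Q | 010→R
Decoded message: RRRRSSQR

RRRRSSQR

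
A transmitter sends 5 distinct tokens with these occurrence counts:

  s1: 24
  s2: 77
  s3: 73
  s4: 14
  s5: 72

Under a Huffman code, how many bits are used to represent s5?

2

Build the tree from the bottom:
combine s4(14), s1(24) → 38
combine 38, s5(72) → 110
combine s3(73), s2(77) → 150
combine 110, 150 → 260
s5 sits 2 levels below the root, so its codeword is 2 bits.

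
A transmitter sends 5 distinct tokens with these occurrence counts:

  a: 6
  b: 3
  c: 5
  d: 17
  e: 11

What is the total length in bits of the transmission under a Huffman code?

Build the Huffman tree bottom-up:
combine b(3), c(5) → 8
combine a(6), 8 → 14
combine e(11), 14 → 25
combine d(17), 25 → 42
The encoded length is the sum of every internal node's weight: 8 + 14 + 25 + 42 = 89 bits.

89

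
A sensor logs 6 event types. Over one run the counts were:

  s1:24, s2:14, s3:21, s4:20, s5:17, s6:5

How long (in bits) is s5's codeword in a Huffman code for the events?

3

Huffman merges, smallest pair first:
s6(5) + s2(14) → 19
s5(17) + 19 → 36
s4(20) + s3(21) → 41
s1(24) + 36 → 60
41 + 60 → 101
s5's leaf is at depth 3, giving a 3-bit codeword.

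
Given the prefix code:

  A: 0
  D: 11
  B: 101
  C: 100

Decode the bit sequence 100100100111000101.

Read left to right; each codeword is recognised as soon as it completes (prefix code):
  100→C | 100→C | 100→C | 11→D | 100→C | 0→A | 101→B
Decoded message: CCCDCAB

CCCDCAB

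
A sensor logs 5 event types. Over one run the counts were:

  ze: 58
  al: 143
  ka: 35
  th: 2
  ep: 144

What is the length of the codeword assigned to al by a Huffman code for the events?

Build the tree from the bottom:
combine th(2), ka(35) → 37
combine 37, ze(58) → 95
combine 95, al(143) → 238
combine ep(144), 238 → 382
al's leaf is at depth 2, giving a 2-bit codeword.

2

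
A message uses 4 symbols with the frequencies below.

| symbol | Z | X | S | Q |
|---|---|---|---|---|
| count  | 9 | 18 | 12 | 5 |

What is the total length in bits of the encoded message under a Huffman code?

84

Merge the two smallest weights repeatedly:
merge Q(5) and Z(9): 14
merge S(12) and 14: 26
merge X(18) and 26: 44
Total encoded bits = sum of merged weights = 14 + 26 + 44 = 84.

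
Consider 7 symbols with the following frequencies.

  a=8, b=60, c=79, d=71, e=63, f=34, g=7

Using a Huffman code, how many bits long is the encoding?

Build the Huffman tree bottom-up:
g(7) + a(8) → 15
15 + f(34) → 49
49 + b(60) → 109
e(63) + d(71) → 134
c(79) + 109 → 188
134 + 188 → 322
Each symbol's bit-cost is frequency × depth; summing gives 817 bits (equivalently 15 + 49 + 109 + 134 + 188 + 322).

817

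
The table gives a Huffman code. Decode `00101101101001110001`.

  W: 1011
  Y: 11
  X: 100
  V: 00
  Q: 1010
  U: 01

VWUQUYVU

Read left to right; each codeword is recognised as soon as it completes (prefix code):
  00→V | 1011→W | 01→U | 1010→Q | 01→U | 11→Y | 00→V | 01→U
Decoded message: VWUQUYVU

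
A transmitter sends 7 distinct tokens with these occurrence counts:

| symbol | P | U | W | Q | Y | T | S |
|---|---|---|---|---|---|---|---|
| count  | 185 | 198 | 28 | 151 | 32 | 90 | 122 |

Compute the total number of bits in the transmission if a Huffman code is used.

Greedily combine the two least-frequent nodes:
combine W(28), Y(32) → 60
combine 60, T(90) → 150
combine S(122), 150 → 272
combine Q(151), P(185) → 336
combine U(198), 272 → 470
combine 336, 470 → 806
Each symbol's bit-cost is frequency × depth; summing gives 2094 bits (equivalently 60 + 150 + 272 + 336 + 470 + 806).

2094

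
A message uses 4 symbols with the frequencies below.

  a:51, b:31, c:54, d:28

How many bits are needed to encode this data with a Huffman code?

328

Greedily combine the two least-frequent nodes:
merge d(28) and b(31): 59
merge a(51) and c(54): 105
merge 59 and 105: 164
Each symbol's bit-cost is frequency × depth; summing gives 328 bits (equivalently 59 + 105 + 164).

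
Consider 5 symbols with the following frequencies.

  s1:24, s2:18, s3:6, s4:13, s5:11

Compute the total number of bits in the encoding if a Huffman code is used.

161

Merge the two smallest weights repeatedly:
combine s3(6), s5(11) → 17
combine s4(13), 17 → 30
combine s2(18), s1(24) → 42
combine 30, 42 → 72
The encoded length is the sum of every internal node's weight: 17 + 30 + 42 + 72 = 161 bits.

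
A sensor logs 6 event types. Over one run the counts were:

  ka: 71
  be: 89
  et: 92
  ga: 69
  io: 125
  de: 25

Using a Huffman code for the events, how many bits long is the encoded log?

1196

Merge the two smallest weights repeatedly:
merge de(25) and ga(69): 94
merge ka(71) and be(89): 160
merge et(92) and 94: 186
merge io(125) and 160: 285
merge 186 and 285: 471
Each symbol's bit-cost is frequency × depth; summing gives 1196 bits (equivalently 94 + 160 + 186 + 285 + 471).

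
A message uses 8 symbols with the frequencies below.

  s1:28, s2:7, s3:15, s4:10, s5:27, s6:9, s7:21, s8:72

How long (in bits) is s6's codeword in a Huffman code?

5

Build the tree from the bottom:
merge s2(7) and s6(9): 16
merge s4(10) and s3(15): 25
merge 16 and s7(21): 37
merge 25 and s5(27): 52
merge s1(28) and 37: 65
merge 52 and 65: 117
merge s8(72) and 117: 189
s6 sits 5 levels below the root, so its codeword is 5 bits.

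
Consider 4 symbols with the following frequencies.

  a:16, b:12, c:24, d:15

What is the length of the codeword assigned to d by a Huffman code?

2

Huffman merges, smallest pair first:
merge b(12) and d(15): 27
merge a(16) and c(24): 40
merge 27 and 40: 67
The subtree containing d is merged 2 times, so code length = 2.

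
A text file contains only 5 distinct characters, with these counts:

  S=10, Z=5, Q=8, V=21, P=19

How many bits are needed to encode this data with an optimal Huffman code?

139

Greedily combine the two least-frequent nodes:
merge Z(5) and Q(8): 13
merge S(10) and 13: 23
merge P(19) and V(21): 40
merge 23 and 40: 63
The encoded length is the sum of every internal node's weight: 13 + 23 + 40 + 63 = 139 bits.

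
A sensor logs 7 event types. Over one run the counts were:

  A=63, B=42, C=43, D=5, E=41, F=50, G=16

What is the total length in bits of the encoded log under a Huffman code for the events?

688

Greedily combine the two least-frequent nodes:
combine D(5), G(16) → 21
combine 21, E(41) → 62
combine B(42), C(43) → 85
combine F(50), 62 → 112
combine A(63), 85 → 148
combine 112, 148 → 260
The encoded length is the sum of every internal node's weight: 21 + 62 + 85 + 112 + 148 + 260 = 688 bits.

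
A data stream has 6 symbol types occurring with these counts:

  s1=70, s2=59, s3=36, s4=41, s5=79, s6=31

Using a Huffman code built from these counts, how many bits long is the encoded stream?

Merge the two smallest weights repeatedly:
s6(31) + s3(36) → 67
s4(41) + s2(59) → 100
67 + s1(70) → 137
s5(79) + 100 → 179
137 + 179 → 316
Total encoded bits = sum of merged weights = 67 + 100 + 137 + 179 + 316 = 799.

799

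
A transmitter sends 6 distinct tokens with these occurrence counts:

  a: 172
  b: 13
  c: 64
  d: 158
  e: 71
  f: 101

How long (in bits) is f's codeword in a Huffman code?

2

Build the tree from the bottom:
b(13) + c(64) → 77
e(71) + 77 → 148
f(101) + 148 → 249
d(158) + a(172) → 330
249 + 330 → 579
The subtree containing f is merged 2 times, so code length = 2.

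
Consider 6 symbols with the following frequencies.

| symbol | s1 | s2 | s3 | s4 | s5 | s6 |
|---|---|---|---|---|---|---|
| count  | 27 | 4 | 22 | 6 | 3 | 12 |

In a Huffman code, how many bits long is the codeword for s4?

4

Repeatedly merge the two smallest:
merge s5(3) and s2(4): 7
merge s4(6) and 7: 13
merge s6(12) and 13: 25
merge s3(22) and 25: 47
merge s1(27) and 47: 74
s4's leaf is at depth 4, giving a 4-bit codeword.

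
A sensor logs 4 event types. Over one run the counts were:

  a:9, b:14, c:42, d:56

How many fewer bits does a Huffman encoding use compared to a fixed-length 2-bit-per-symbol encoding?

Fixed-length: 2 bits × 121 symbols = 242 bits.
Huffman merges:
merge a(9) and b(14): 23
merge 23 and c(42): 65
merge d(56) and 65: 121
Huffman total = 23 + 65 + 121 = 209 bits.
Saving = 242 − 209 = 33 bits.

33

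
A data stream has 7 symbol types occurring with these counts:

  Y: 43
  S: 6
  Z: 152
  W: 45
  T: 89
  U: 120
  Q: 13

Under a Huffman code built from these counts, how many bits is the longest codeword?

Merge the two lowest-weight nodes at each step:
combine S(6), Q(13) → 19
combine 19, Y(43) → 62
combine W(45), 62 → 107
combine T(89), 107 → 196
combine U(120), Z(152) → 272
combine 196, 272 → 468
The rarest symbols sit at the bottom; the longest codeword is 5 bits.

5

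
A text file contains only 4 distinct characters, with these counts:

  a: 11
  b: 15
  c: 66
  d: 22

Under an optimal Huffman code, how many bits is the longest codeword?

Merge the two lowest-weight nodes at each step:
combine a(11), b(15) → 26
combine d(22), 26 → 48
combine 48, c(66) → 114
Maximum depth reached is 3.

3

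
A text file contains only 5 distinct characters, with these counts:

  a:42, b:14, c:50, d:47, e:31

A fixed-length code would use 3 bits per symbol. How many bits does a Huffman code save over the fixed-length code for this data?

139

Fixed-length: 3 bits × 184 symbols = 552 bits.
Huffman merges:
b(14) + e(31) → 45
a(42) + 45 → 87
d(47) + c(50) → 97
87 + 97 → 184
Huffman total = 45 + 87 + 97 + 184 = 413 bits.
Saving = 552 − 413 = 139 bits.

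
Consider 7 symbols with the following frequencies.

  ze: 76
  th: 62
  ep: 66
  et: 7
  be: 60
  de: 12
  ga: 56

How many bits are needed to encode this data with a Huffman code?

894

Greedily combine the two least-frequent nodes:
combine et(7), de(12) → 19
combine 19, ga(56) → 75
combine be(60), th(62) → 122
combine ep(66), 75 → 141
combine ze(76), 122 → 198
combine 141, 198 → 339
The encoded length is the sum of every internal node's weight: 19 + 75 + 122 + 141 + 198 + 339 = 894 bits.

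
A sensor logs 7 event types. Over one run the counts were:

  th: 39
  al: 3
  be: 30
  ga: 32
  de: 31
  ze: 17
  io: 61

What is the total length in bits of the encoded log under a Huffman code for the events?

Merge the two smallest weights repeatedly:
merge al(3) and ze(17): 20
merge 20 and be(30): 50
merge de(31) and ga(32): 63
merge th(39) and 50: 89
merge io(61) and 63: 124
merge 89 and 124: 213
Total encoded bits = sum of merged weights = 20 + 50 + 63 + 89 + 124 + 213 = 559.

559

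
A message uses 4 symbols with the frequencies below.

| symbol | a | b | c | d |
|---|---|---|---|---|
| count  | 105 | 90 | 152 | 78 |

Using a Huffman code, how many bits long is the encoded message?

Build the Huffman tree bottom-up:
d(78) + b(90) → 168
a(105) + c(152) → 257
168 + 257 → 425
Total encoded bits = sum of merged weights = 168 + 257 + 425 = 850.

850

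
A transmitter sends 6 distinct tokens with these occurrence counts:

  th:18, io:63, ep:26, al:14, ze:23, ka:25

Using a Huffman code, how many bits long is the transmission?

413

Greedily combine the two least-frequent nodes:
combine al(14), th(18) → 32
combine ze(23), ka(25) → 48
combine ep(26), 32 → 58
combine 48, 58 → 106
combine io(63), 106 → 169
Each symbol's bit-cost is frequency × depth; summing gives 413 bits (equivalently 32 + 48 + 58 + 106 + 169).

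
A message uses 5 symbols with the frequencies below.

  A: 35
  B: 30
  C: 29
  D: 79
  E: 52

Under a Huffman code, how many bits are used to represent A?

2

Huffman merges, smallest pair first:
combine C(29), B(30) → 59
combine A(35), E(52) → 87
combine 59, D(79) → 138
combine 87, 138 → 225
A's leaf is at depth 2, giving a 2-bit codeword.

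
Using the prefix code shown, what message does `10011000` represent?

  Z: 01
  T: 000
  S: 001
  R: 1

Read left to right; each codeword is recognised as soon as it completes (prefix code):
  1→R | 001→S | 1→R | 000→T
Decoded message: RSRT

RSRT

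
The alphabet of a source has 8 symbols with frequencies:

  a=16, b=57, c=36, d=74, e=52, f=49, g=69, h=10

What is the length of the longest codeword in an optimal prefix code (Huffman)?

5

Merge the two lowest-weight nodes at each step:
merge h(10) and a(16): 26
merge 26 and c(36): 62
merge f(49) and e(52): 101
merge b(57) and 62: 119
merge g(69) and d(74): 143
merge 101 and 119: 220
merge 143 and 220: 363
Maximum depth reached is 5.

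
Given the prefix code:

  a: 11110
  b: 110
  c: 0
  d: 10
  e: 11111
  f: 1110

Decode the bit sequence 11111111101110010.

Read left to right; each codeword is recognised as soon as it completes (prefix code):
  11111→e | 11110→a | 1110→f | 0→c | 10→d
Decoded message: eafcd

eafcd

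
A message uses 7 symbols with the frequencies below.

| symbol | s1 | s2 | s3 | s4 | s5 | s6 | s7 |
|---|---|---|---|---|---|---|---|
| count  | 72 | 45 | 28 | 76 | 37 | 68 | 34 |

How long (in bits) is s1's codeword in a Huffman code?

Repeatedly merge the two smallest:
combine s3(28), s7(34) → 62
combine s5(37), s2(45) → 82
combine 62, s6(68) → 130
combine s1(72), s4(76) → 148
combine 82, 130 → 212
combine 148, 212 → 360
s1 sits 2 levels below the root, so its codeword is 2 bits.

2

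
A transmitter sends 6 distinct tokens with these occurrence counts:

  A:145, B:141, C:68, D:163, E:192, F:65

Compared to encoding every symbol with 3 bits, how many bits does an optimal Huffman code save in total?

Fixed-length: 3 bits × 774 symbols = 2322 bits.
Huffman merges:
merge F(65) and C(68): 133
merge 133 and B(141): 274
merge A(145) and D(163): 308
merge E(192) and 274: 466
merge 308 and 466: 774
Huffman total = 133 + 274 + 308 + 466 + 774 = 1955 bits.
Saving = 2322 − 1955 = 367 bits.

367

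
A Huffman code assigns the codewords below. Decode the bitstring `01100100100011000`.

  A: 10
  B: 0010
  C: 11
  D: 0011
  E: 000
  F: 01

FAFBDE

Read left to right; each codeword is recognised as soon as it completes (prefix code):
  01→F | 10→A | 01→F | 0010→B | 0011→D | 000→E
Decoded message: FAFBDE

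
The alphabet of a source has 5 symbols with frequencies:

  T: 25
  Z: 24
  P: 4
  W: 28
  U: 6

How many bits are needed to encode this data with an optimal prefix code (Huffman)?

184

Greedily combine the two least-frequent nodes:
P(4) + U(6) → 10
10 + Z(24) → 34
T(25) + W(28) → 53
34 + 53 → 87
Each symbol's bit-cost is frequency × depth; summing gives 184 bits (equivalently 10 + 34 + 53 + 87).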